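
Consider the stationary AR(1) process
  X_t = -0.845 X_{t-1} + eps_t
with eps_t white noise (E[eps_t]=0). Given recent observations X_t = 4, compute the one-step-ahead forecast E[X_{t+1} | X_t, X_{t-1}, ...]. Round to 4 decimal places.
E[X_{t+1} \mid \mathcal F_t] = -3.3800

For an AR(p) model X_t = c + sum_i phi_i X_{t-i} + eps_t, the
one-step-ahead conditional mean is
  E[X_{t+1} | X_t, ...] = c + sum_i phi_i X_{t+1-i}.
Substitute known values:
  E[X_{t+1} | ...] = (-0.845) * (4)
                   = -3.3800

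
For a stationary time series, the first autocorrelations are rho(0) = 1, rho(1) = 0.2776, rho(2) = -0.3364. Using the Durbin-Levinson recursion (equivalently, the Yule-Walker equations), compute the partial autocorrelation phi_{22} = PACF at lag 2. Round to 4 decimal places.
\phi_{22} = -0.4480

The PACF at lag k is phi_{kk}, the last component of the solution
to the Yule-Walker system G_k phi = r_k where
  (G_k)_{ij} = rho(|i - j|), (r_k)_i = rho(i), i,j = 1..k.
Equivalently, Durbin-Levinson gives phi_{kk} iteratively:
  phi_{11} = rho(1)
  phi_{kk} = [rho(k) - sum_{j=1..k-1} phi_{k-1,j} rho(k-j)]
            / [1 - sum_{j=1..k-1} phi_{k-1,j} rho(j)],
  phi_{k,j} = phi_{k-1,j} - phi_{kk} phi_{k-1,k-j},  j = 1..k-1.
Step k = 1:
  phi_11 = rho(1) = 0.2776.
Step k = 2:
  phi_22 = [rho(2) - phi_11 rho(1)] / [1 - phi_11 rho(1)] = [-0.3364 - (0.2776)(0.2776)] / [1 - (0.2776)(0.2776)]
         = -0.41346176 / 0.92293824 = -0.448.
Therefore phi_{22} = -0.4480.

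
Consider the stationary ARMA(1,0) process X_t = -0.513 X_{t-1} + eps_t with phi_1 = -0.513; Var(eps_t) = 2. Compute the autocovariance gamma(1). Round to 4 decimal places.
\gamma(1) = -1.3924

Multiply the model equation by X_{t-k} and take expectations. With theta_0 = psi_0 = 1 and psi_j the MA(infinity) weights, this gives
  gamma(k) - sum_i phi_i gamma(k-i) = c_k,
  c_k = sigma^2 * sum_{j=k..q} theta_j psi_{j-k}   (c_k = 0 for k > q),
using gamma(-m) = gamma(m).
Pure AR (q = 0): c_0 = sigma^2 = 2, c_k = 0 for k >= 1.
Equations for k = 0 and k = 1 (AR order 1):
  gamma(0) = phi_1 gamma(1) + c_0
  gamma(1) = phi_1 gamma(0) + c_1
Substituting the second into the first: gamma(0) (1 - phi_1^2) = c_0 + phi_1 c_1, so
  gamma(0) = c_0 / (1 - phi_1^2) = 2 / (1 - (-0.513)^2) = 2 / 0.736831 = 2.714327.
  gamma(1) = phi_1 gamma(0) = (-0.513)(2.714327) = -1.39245.
Therefore gamma(1) = -1.3924 (to 4 decimal places).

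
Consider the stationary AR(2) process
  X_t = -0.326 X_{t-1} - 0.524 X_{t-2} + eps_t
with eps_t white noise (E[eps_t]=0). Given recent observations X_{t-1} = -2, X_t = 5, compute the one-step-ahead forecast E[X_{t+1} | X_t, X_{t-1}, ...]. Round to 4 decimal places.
E[X_{t+1} \mid \mathcal F_t] = -0.5820

For an AR(p) model X_t = c + sum_i phi_i X_{t-i} + eps_t, the
one-step-ahead conditional mean is
  E[X_{t+1} | X_t, ...] = c + sum_i phi_i X_{t+1-i}.
Substitute known values:
  E[X_{t+1} | ...] = (-0.326) * (5) + (-0.524) * (-2)
                   = -0.5820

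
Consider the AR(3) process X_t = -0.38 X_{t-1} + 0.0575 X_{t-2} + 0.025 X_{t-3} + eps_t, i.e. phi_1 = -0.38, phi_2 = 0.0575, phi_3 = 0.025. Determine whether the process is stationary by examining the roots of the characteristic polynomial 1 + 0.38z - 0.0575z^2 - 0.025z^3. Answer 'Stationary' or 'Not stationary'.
\text{Stationary}

The AR(p) characteristic polynomial is P(z) = 1 + 0.38z - 0.0575z^2 - 0.025z^3.
Stationarity requires all roots to lie outside the unit circle, i.e. |z| > 1 for every root.
Degree 3: look for a simple real root z0 first, then factor out (1 - z/z0) and solve the remaining quadratic.
Testing z0 = 4: P(4) = 1 + (0.38)(4) + (-0.0575)(4)^2 + (-0.025)(4)^3
  = 1 + (1.52) + (-0.92) + (-1.6) = 0.  So z_0 = 4 is a root, |z_0| = 4.
Divide out the factor (1 - 0.25 z) = (1 - z/z0) (since 1/z0 = 0.25):
  P(z) = (1 - 0.25 z)(1 + (0.63) z + (0.1) z^2)
  [check: z-coef 0.63 - (0.25) = 0.38; z^2-coef 0.1 - (0.25)(0.63) = -0.0575; z^3-coef -(0.25)(0.1) = -0.025.]
Remaining roots from the quadratic factor 1 + (0.63) z + (0.1) z^2:
  Set 1 + (0.63) z + (0.1) z^2 = 0, i.e. a z^2 + b z + c = 0 with a = 0.1, b = 0.63, c = 1.
  Discriminant D = b^2 - 4ac = (0.63)^2 - 4*(0.1)*1 = 0.3969 - (0.4) = -0.0031.
  D < 0, so the roots are the complex-conjugate pair z = (-b +/- i sqrt(-D)) / (2a) = -3.15 +/- 0.2784i.
  For a conjugate pair |z|^2 = z * conj(z) = (product of roots) = c/a = 1/(0.1) = 10, so |z| = sqrt(10) = 3.1623 for both roots.
Moduli of all roots: 4.0000, 3.1623, 3.1623.
All moduli strictly greater than 1? Yes.
Verdict: Stationary.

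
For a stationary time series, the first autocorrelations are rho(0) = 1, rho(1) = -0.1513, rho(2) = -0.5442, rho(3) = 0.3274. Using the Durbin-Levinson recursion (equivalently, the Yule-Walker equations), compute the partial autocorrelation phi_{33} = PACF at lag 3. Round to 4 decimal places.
\phi_{33} = 0.1689

The PACF at lag k is phi_{kk}, the last component of the solution
to the Yule-Walker system G_k phi = r_k where
  (G_k)_{ij} = rho(|i - j|), (r_k)_i = rho(i), i,j = 1..k.
Equivalently, Durbin-Levinson gives phi_{kk} iteratively:
  phi_{11} = rho(1)
  phi_{kk} = [rho(k) - sum_{j=1..k-1} phi_{k-1,j} rho(k-j)]
            / [1 - sum_{j=1..k-1} phi_{k-1,j} rho(j)],
  phi_{k,j} = phi_{k-1,j} - phi_{kk} phi_{k-1,k-j},  j = 1..k-1.
Step k = 1:
  phi_11 = rho(1) = -0.1513.
Step k = 2:
  phi_22 = [rho(2) - phi_11 rho(1)] / [1 - phi_11 rho(1)] = [-0.5442 - (-0.1513)(-0.1513)] / [1 - (-0.1513)(-0.1513)]
         = -0.56709169 / 0.97710831 = -0.580378.
  Update: phi_21 = phi_11 - phi_22 phi_11 = -0.1513 - (-0.580378)(-0.1513) = -0.239111.
Step k = 3:
  phi_33 = [rho(3) - phi_21 rho(2) - phi_22 rho(1)] / [1 - phi_21 rho(1) - phi_22 rho(2)]
    numerator   = 0.3274 - (-0.239111)(-0.5442) - (-0.580378)(-0.1513) = 0.10946461
    denominator = 1 - (-0.239111)(-0.1513) - (-0.580378)(-0.5442) = 0.64798105
  phi_33 = 0.10946461 / 0.64798105 = 0.1689.
Therefore phi_{33} = 0.1689.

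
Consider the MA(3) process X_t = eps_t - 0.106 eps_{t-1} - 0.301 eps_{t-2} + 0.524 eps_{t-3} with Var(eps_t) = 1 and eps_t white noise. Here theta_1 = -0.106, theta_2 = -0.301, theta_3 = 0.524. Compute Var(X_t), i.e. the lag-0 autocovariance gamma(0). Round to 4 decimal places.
\gamma(0) = 1.3764

For an MA(q) process X_t = eps_t + sum_i theta_i eps_{t-i} with
Var(eps_t) = sigma^2, the variance is
  gamma(0) = sigma^2 * (1 + sum_i theta_i^2).
  sum_i theta_i^2 = (-0.106)^2 + (-0.301)^2 + (0.524)^2 = 0.011236 + 0.090601 + 0.274576 = 0.376413.
  gamma(0) = 1 * (1 + 0.376413) = 1 * 1.376413 = 1.376413, which rounds to 1.3764.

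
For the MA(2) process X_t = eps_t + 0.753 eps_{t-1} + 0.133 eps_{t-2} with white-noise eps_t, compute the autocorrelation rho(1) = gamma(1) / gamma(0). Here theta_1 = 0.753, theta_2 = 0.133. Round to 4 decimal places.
\rho(1) = 0.5384

For an MA(q) process with theta_0 = 1, the autocovariance is
  gamma(k) = sigma^2 * sum_{i=0..q-k} theta_i * theta_{i+k},
and rho(k) = gamma(k) / gamma(0). Sigma^2 cancels.
  numerator   = (1)*(0.753) + (0.753)*(0.133) = 0.853149.
  denominator = (1)^2 + (0.753)^2 + (0.133)^2 = 1.584698.
  rho(1) = 0.853149 / 1.584698 = 0.5384.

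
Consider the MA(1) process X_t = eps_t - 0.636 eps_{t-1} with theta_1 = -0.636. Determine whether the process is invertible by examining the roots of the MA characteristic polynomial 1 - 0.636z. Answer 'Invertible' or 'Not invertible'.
\text{Invertible}

The MA(q) characteristic polynomial is P(z) = 1 - 0.636z.
Invertibility requires all roots to lie outside the unit circle, i.e. |z| > 1 for every root.
This is linear in z: 1 + (-0.636) z = 0  =>  z = -1/(-0.636) = 1.572327,  |z| = 1.572327.
Moduli of all roots: 1.5723.
All moduli strictly greater than 1? Yes.
Verdict: Invertible.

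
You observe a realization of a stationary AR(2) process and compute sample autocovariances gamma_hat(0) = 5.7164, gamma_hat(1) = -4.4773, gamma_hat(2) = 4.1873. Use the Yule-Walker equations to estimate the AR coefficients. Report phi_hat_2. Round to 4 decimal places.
\hat\phi_{2} = 0.3080

The Yule-Walker equations for an AR(p) process read, in matrix form,
  Gamma_p phi = r_p,   with   (Gamma_p)_{ij} = gamma(|i - j|),
                       (r_p)_i = gamma(i),   i,j = 1..p.
Substitute the sample gammas (Toeplitz matrix and right-hand side of size 2):
  Gamma_p = [[5.7164, -4.4773], [-4.4773, 5.7164]]
  r_p     = [-4.4773, 4.1873]
Written out:
  5.7164 phi_1 - 4.4773 phi_2 = -4.4773
  -4.4773 phi_1 + 5.7164 phi_2 = 4.1873
Solve by Cramer's rule:
  det = gamma(0)^2 - gamma(1)^2 = (5.7164)^2 - (-4.4773)^2 = 32.67722896 - 20.04621529 = 12.63101367
  phi_hat_1 = [gamma(1) gamma(0) - gamma(1) gamma(2)] / det = [(-4.4773)(5.7164) - (-4.4773)(4.1873)] / 12.63101367 = -6.84623943 / 12.63101367 = -0.542
  phi_hat_2 = [gamma(0) gamma(2) - gamma(1)^2] / det = [(5.7164)(4.1873) - (-4.4773)^2] / 12.63101367 = 3.89006643 / 12.63101367 = 0.308
So phi_hat = [-0.5420, 0.3080].
Therefore phi_hat_2 = 0.3080.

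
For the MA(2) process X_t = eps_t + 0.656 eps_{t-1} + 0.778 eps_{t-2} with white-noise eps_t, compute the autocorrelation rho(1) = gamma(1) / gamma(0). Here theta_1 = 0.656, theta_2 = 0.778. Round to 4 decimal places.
\rho(1) = 0.5730

For an MA(q) process with theta_0 = 1, the autocovariance is
  gamma(k) = sigma^2 * sum_{i=0..q-k} theta_i * theta_{i+k},
and rho(k) = gamma(k) / gamma(0). Sigma^2 cancels.
  numerator   = (1)*(0.656) + (0.656)*(0.778) = 1.166368.
  denominator = (1)^2 + (0.656)^2 + (0.778)^2 = 2.03562.
  rho(1) = 1.166368 / 2.03562 = 0.5730.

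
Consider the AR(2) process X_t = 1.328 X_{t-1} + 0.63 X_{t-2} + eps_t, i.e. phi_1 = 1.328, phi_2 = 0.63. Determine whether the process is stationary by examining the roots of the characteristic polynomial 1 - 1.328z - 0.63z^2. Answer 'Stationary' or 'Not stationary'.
\text{Not stationary}

The AR(p) characteristic polynomial is P(z) = 1 - 1.328z - 0.63z^2.
Stationarity requires all roots to lie outside the unit circle, i.e. |z| > 1 for every root.
Set 1 + (-1.328) z + (-0.63) z^2 = 0, i.e. a z^2 + b z + c = 0 with a = -0.63, b = -1.328, c = 1.
Discriminant D = b^2 - 4ac = (-1.328)^2 - 4*(-0.63)*1 = 1.763584 - (-2.52) = 4.283584.
D >= 0, so the roots are real: z = (-b +/- sqrt(D)) / (2a) = (1.328 +/- 2.069682) / (-1.26).
  z_1 = (1.328 + 2.069682) / (-1.26) = -2.6966,   |z_1| = 2.6966.
  z_2 = (1.328 - 2.069682) / (-1.26) = 0.5886,   |z_2| = 0.5886.
Moduli of all roots: 2.6966, 0.5886.
All moduli strictly greater than 1? No.
Verdict: Not stationary.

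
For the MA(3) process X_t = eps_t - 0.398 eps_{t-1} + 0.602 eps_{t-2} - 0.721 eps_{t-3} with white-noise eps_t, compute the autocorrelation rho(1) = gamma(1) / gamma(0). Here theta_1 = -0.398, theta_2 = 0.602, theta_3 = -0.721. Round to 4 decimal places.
\rho(1) = -0.5251

For an MA(q) process with theta_0 = 1, the autocovariance is
  gamma(k) = sigma^2 * sum_{i=0..q-k} theta_i * theta_{i+k},
and rho(k) = gamma(k) / gamma(0). Sigma^2 cancels.
  numerator   = (1)*(-0.398) + (-0.398)*(0.602) + (0.602)*(-0.721) = -1.071638.
  denominator = (1)^2 + (-0.398)^2 + (0.602)^2 + (-0.721)^2 = 2.040649.
  rho(1) = -1.071638 / 2.040649 = -0.5251.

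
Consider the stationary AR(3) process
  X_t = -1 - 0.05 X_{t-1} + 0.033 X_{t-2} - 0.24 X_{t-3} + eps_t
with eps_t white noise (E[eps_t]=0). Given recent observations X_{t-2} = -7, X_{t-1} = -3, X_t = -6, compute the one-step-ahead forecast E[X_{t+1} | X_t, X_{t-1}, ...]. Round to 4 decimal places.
E[X_{t+1} \mid \mathcal F_t] = 0.8810

For an AR(p) model X_t = c + sum_i phi_i X_{t-i} + eps_t, the
one-step-ahead conditional mean is
  E[X_{t+1} | X_t, ...] = c + sum_i phi_i X_{t+1-i}.
Substitute known values:
  E[X_{t+1} | ...] = -1 + (-0.05) * (-6) + (0.033) * (-3) + (-0.24) * (-7)
                   = 0.8810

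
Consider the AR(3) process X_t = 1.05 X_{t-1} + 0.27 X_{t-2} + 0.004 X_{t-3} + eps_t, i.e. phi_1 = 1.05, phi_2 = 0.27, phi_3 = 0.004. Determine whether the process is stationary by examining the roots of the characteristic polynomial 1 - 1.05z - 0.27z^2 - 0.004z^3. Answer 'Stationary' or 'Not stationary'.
\text{Not stationary}

The AR(p) characteristic polynomial is P(z) = 1 - 1.05z - 0.27z^2 - 0.004z^3.
Stationarity requires all roots to lie outside the unit circle, i.e. |z| > 1 for every root.
Degree 3: look for a simple real root z0 first, then factor out (1 - z/z0) and solve the remaining quadratic.
Testing z0 = -5: P(-5) = 1 + (-1.05)(-5) + (-0.27)(-5)^2 + (-0.004)(-5)^3
  = 1 + (5.25) + (-6.75) + (0.5) = 0.  So z_0 = -5 is a root, |z_0| = 5.
Divide out the factor (1 + 0.2 z) = (1 - z/z0) (since 1/z0 = -0.2):
  P(z) = (1 + 0.2 z)(1 + (-1.25) z + (-0.02) z^2)
  [check: z-coef -1.25 - (-0.2) = -1.05; z^2-coef -0.02 - (-0.2)(-1.25) = -0.27; z^3-coef -(-0.2)(-0.02) = -0.004.]
Remaining roots from the quadratic factor 1 + (-1.25) z + (-0.02) z^2:
  Set 1 + (-1.25) z + (-0.02) z^2 = 0, i.e. a z^2 + b z + c = 0 with a = -0.02, b = -1.25, c = 1.
  Discriminant D = b^2 - 4ac = (-1.25)^2 - 4*(-0.02)*1 = 1.5625 - (-0.08) = 1.6425.
  D >= 0, so the roots are real: z = (-b +/- sqrt(D)) / (2a) = (1.25 +/- 1.281601) / (-0.04).
    z_1 = (1.25 + 1.281601) / (-0.04) = -63.29,   |z_1| = 63.29.
    z_2 = (1.25 - 1.281601) / (-0.04) = 0.79,   |z_2| = 0.79.
Moduli of all roots: 5.0000, 63.2900, 0.7900.
All moduli strictly greater than 1? No.
Verdict: Not stationary.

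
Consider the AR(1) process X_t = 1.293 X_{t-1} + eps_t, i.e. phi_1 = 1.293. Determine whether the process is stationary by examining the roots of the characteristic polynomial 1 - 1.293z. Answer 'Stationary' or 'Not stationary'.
\text{Not stationary}

The AR(p) characteristic polynomial is P(z) = 1 - 1.293z.
Stationarity requires all roots to lie outside the unit circle, i.e. |z| > 1 for every root.
This is linear in z: 1 + (-1.293) z = 0  =>  z = -1/(-1.293) = 0.773395,  |z| = 0.773395.
Moduli of all roots: 0.7734.
All moduli strictly greater than 1? No.
Verdict: Not stationary.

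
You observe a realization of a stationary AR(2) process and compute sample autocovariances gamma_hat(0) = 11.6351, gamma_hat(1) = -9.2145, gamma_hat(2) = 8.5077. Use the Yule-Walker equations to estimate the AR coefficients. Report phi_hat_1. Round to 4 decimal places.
\hat\phi_{1} = -0.5710

The Yule-Walker equations for an AR(p) process read, in matrix form,
  Gamma_p phi = r_p,   with   (Gamma_p)_{ij} = gamma(|i - j|),
                       (r_p)_i = gamma(i),   i,j = 1..p.
Substitute the sample gammas (Toeplitz matrix and right-hand side of size 2):
  Gamma_p = [[11.6351, -9.2145], [-9.2145, 11.6351]]
  r_p     = [-9.2145, 8.5077]
Written out:
  11.6351 phi_1 - 9.2145 phi_2 = -9.2145
  -9.2145 phi_1 + 11.6351 phi_2 = 8.5077
Solve by Cramer's rule:
  det = gamma(0)^2 - gamma(1)^2 = (11.6351)^2 - (-9.2145)^2 = 135.37555201 - 84.90701025 = 50.46854176
  phi_hat_1 = [gamma(1) gamma(0) - gamma(1) gamma(2)] / det = [(-9.2145)(11.6351) - (-9.2145)(8.5077)] / 50.46854176 = -28.8174273 / 50.46854176 = -0.571
  phi_hat_2 = [gamma(0) gamma(2) - gamma(1)^2] / det = [(11.6351)(8.5077) - (-9.2145)^2] / 50.46854176 = 14.08093002 / 50.46854176 = 0.279
So phi_hat = [-0.5710, 0.2790].
Therefore phi_hat_1 = -0.5710.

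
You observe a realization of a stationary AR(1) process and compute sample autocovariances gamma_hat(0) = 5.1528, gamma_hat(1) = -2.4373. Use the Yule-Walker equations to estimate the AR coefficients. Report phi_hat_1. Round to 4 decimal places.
\hat\phi_{1} = -0.4730

The Yule-Walker equations for an AR(p) process read, in matrix form,
  Gamma_p phi = r_p,   with   (Gamma_p)_{ij} = gamma(|i - j|),
                       (r_p)_i = gamma(i),   i,j = 1..p.
Substitute the sample gammas (Toeplitz matrix and right-hand side of size 1):
  Gamma_p = [[5.1528]]
  r_p     = [-2.4373]
With p = 1 this is the single equation gamma(0) phi_1 = gamma(1):
  phi_hat_1 = gamma(1) / gamma(0) = -2.4373 / 5.1528 = -0.4730.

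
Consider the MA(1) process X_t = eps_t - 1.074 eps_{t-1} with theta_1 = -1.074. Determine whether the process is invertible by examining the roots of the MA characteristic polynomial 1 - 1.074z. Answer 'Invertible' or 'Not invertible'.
\text{Not invertible}

The MA(q) characteristic polynomial is P(z) = 1 - 1.074z.
Invertibility requires all roots to lie outside the unit circle, i.e. |z| > 1 for every root.
This is linear in z: 1 + (-1.074) z = 0  =>  z = -1/(-1.074) = 0.931099,  |z| = 0.931099.
Moduli of all roots: 0.9311.
All moduli strictly greater than 1? No.
Verdict: Not invertible.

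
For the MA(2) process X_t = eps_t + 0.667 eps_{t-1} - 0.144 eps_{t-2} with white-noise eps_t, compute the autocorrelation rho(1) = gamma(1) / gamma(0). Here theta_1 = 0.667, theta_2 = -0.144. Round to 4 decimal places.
\rho(1) = 0.3896

For an MA(q) process with theta_0 = 1, the autocovariance is
  gamma(k) = sigma^2 * sum_{i=0..q-k} theta_i * theta_{i+k},
and rho(k) = gamma(k) / gamma(0). Sigma^2 cancels.
  numerator   = (1)*(0.667) + (0.667)*(-0.144) = 0.570952.
  denominator = (1)^2 + (0.667)^2 + (-0.144)^2 = 1.465625.
  rho(1) = 0.570952 / 1.465625 = 0.3896.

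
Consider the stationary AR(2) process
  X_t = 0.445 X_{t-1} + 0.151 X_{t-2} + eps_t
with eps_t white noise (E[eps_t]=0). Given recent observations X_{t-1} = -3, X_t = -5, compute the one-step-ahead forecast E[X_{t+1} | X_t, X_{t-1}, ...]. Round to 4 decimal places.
E[X_{t+1} \mid \mathcal F_t] = -2.6780

For an AR(p) model X_t = c + sum_i phi_i X_{t-i} + eps_t, the
one-step-ahead conditional mean is
  E[X_{t+1} | X_t, ...] = c + sum_i phi_i X_{t+1-i}.
Substitute known values:
  E[X_{t+1} | ...] = (0.445) * (-5) + (0.151) * (-3)
                   = -2.6780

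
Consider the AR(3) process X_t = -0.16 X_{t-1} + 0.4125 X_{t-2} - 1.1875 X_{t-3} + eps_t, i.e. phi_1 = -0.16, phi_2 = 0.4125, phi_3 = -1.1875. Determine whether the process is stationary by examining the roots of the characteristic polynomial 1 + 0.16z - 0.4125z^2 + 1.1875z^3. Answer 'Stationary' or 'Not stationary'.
\text{Not stationary}

The AR(p) characteristic polynomial is P(z) = 1 + 0.16z - 0.4125z^2 + 1.1875z^3.
Stationarity requires all roots to lie outside the unit circle, i.e. |z| > 1 for every root.
Degree 3: look for a simple real root z0 first, then factor out (1 - z/z0) and solve the remaining quadratic.
Testing z0 = -0.8: P(-0.8) = 1 + (0.16)(-0.8) + (-0.4125)(-0.8)^2 + (1.1875)(-0.8)^3
  = 1 + (-0.128) + (-0.264) + (-0.608) = 0.  So z_0 = -0.8 is a root, |z_0| = 0.8.
Divide out the factor (1 + 1.25 z) = (1 - z/z0) (since 1/z0 = -1.25):
  P(z) = (1 + 1.25 z)(1 + (-1.09) z + (0.95) z^2)
  [check: z-coef -1.09 - (-1.25) = 0.16; z^2-coef 0.95 - (-1.25)(-1.09) = -0.4125; z^3-coef -(-1.25)(0.95) = 1.1875.]
Remaining roots from the quadratic factor 1 + (-1.09) z + (0.95) z^2:
  Set 1 + (-1.09) z + (0.95) z^2 = 0, i.e. a z^2 + b z + c = 0 with a = 0.95, b = -1.09, c = 1.
  Discriminant D = b^2 - 4ac = (-1.09)^2 - 4*(0.95)*1 = 1.1881 - (3.8) = -2.6119.
  D < 0, so the roots are the complex-conjugate pair z = (-b +/- i sqrt(-D)) / (2a) = 0.5737 +/- 0.8506i.
  For a conjugate pair |z|^2 = z * conj(z) = (product of roots) = c/a = 1/(0.95) = 1.052632, so |z| = sqrt(1.052632) = 1.026 for both roots.
Moduli of all roots: 0.8000, 1.0260, 1.0260.
All moduli strictly greater than 1? No.
Verdict: Not stationary.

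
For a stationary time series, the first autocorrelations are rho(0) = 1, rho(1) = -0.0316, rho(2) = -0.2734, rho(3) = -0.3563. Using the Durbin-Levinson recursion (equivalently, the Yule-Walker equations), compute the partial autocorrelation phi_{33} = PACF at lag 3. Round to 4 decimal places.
\phi_{33} = -0.4071

The PACF at lag k is phi_{kk}, the last component of the solution
to the Yule-Walker system G_k phi = r_k where
  (G_k)_{ij} = rho(|i - j|), (r_k)_i = rho(i), i,j = 1..k.
Equivalently, Durbin-Levinson gives phi_{kk} iteratively:
  phi_{11} = rho(1)
  phi_{kk} = [rho(k) - sum_{j=1..k-1} phi_{k-1,j} rho(k-j)]
            / [1 - sum_{j=1..k-1} phi_{k-1,j} rho(j)],
  phi_{k,j} = phi_{k-1,j} - phi_{kk} phi_{k-1,k-j},  j = 1..k-1.
Step k = 1:
  phi_11 = rho(1) = -0.0316.
Step k = 2:
  phi_22 = [rho(2) - phi_11 rho(1)] / [1 - phi_11 rho(1)] = [-0.2734 - (-0.0316)(-0.0316)] / [1 - (-0.0316)(-0.0316)]
         = -0.27439856 / 0.99900144 = -0.274673.
  Update: phi_21 = phi_11 - phi_22 phi_11 = -0.0316 - (-0.274673)(-0.0316) = -0.04028.
Step k = 3:
  phi_33 = [rho(3) - phi_21 rho(2) - phi_22 rho(1)] / [1 - phi_21 rho(1) - phi_22 rho(2)]
    numerator   = -0.3563 - (-0.04028)(-0.2734) - (-0.274673)(-0.0316) = -0.37599212
    denominator = 1 - (-0.04028)(-0.0316) - (-0.274673)(-0.2734) = 0.92363161
  phi_33 = -0.37599212 / 0.92363161 = -0.4071.
Therefore phi_{33} = -0.4071.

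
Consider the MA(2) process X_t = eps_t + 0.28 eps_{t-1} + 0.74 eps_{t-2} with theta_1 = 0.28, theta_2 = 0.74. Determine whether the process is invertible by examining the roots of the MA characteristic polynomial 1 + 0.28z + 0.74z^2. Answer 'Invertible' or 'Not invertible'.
\text{Invertible}

The MA(q) characteristic polynomial is P(z) = 1 + 0.28z + 0.74z^2.
Invertibility requires all roots to lie outside the unit circle, i.e. |z| > 1 for every root.
Set 1 + (0.28) z + (0.74) z^2 = 0, i.e. a z^2 + b z + c = 0 with a = 0.74, b = 0.28, c = 1.
Discriminant D = b^2 - 4ac = (0.28)^2 - 4*(0.74)*1 = 0.0784 - (2.96) = -2.8816.
D < 0, so the roots are the complex-conjugate pair z = (-b +/- i sqrt(-D)) / (2a) = -0.1892 +/- 1.147i.
For a conjugate pair |z|^2 = z * conj(z) = (product of roots) = c/a = 1/(0.74) = 1.351351, so |z| = sqrt(1.351351) = 1.1625 for both roots.
Moduli of all roots: 1.1625, 1.1625.
All moduli strictly greater than 1? Yes.
Verdict: Invertible.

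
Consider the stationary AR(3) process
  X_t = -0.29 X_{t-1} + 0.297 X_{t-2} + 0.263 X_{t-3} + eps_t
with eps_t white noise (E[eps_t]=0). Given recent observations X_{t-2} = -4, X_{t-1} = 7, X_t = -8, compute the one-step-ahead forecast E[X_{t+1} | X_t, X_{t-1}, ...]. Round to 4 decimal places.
E[X_{t+1} \mid \mathcal F_t] = 3.3470

For an AR(p) model X_t = c + sum_i phi_i X_{t-i} + eps_t, the
one-step-ahead conditional mean is
  E[X_{t+1} | X_t, ...] = c + sum_i phi_i X_{t+1-i}.
Substitute known values:
  E[X_{t+1} | ...] = (-0.29) * (-8) + (0.297) * (7) + (0.263) * (-4)
                   = 3.3470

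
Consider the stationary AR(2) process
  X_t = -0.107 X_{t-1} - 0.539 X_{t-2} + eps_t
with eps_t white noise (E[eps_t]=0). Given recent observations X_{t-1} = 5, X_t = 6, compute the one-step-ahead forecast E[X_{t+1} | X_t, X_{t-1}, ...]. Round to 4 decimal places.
E[X_{t+1} \mid \mathcal F_t] = -3.3370

For an AR(p) model X_t = c + sum_i phi_i X_{t-i} + eps_t, the
one-step-ahead conditional mean is
  E[X_{t+1} | X_t, ...] = c + sum_i phi_i X_{t+1-i}.
Substitute known values:
  E[X_{t+1} | ...] = (-0.107) * (6) + (-0.539) * (5)
                   = -3.3370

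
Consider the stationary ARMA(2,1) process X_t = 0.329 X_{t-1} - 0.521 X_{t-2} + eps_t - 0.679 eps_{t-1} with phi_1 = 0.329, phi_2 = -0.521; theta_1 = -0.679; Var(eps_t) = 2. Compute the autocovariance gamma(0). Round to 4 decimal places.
\gamma(0) = 3.3617

Multiply the model equation by X_{t-k} and take expectations. With theta_0 = psi_0 = 1 and psi_j the MA(infinity) weights, this gives
  gamma(k) - sum_i phi_i gamma(k-i) = c_k,
  c_k = sigma^2 * sum_{j=k..q} theta_j psi_{j-k}   (c_k = 0 for k > q),
using gamma(-m) = gamma(m).
psi-weights needed (psi_j = theta_j + sum_i phi_i psi_{j-i}):
  psi_1 = theta_1 + phi_1 = -0.679 + (0.329) = -0.35
Right-hand sides:
  c_0 = sigma^2 (1 + theta_1 psi_1) = 2 * (1 + (-0.679)(-0.35)) = 2 * 1.23765 = 2.4753
  c_1 = sigma^2 theta_1 = 2 * (-0.679) = -1.358
  c_2 = 0
Equations for k = 0, 1, 2 (AR order 2, c_2 = 0):
  (E0) gamma(0) = phi_1 gamma(1) + phi_2 gamma(2) + c_0
  (E1) gamma(1) = phi_1 gamma(0) + phi_2 gamma(1) + c_1
  (E2) gamma(2) = phi_1 gamma(1) + phi_2 gamma(0)
From (E1): gamma(1) = A gamma(0) + B with
  A = phi_1 / (1 - phi_2) = 0.329 / 1.521 = 0.216305,   B = c_1 / (1 - phi_2) = -1.358 / 1.521 = -0.892834.
Insert (E2) into (E0): gamma(0) (1 - phi_2^2) = phi_1 (1 + phi_2) gamma(1) + c_0.
  phi_1 (1 + phi_2) = (0.329)(0.479) = 0.157591,   1 - phi_2^2 = 0.728559.
Replace gamma(1) by A gamma(0) + B and collect gamma(0):
  gamma(0) [0.728559 - (0.157591)(0.216305)] = (0.157591)(-0.892834) + 2.4753
  gamma(0) * 0.694471 = 2.334597
  gamma(0) = 2.334597 / 0.694471 = 3.36169.
Therefore gamma(0) = 3.3617 (to 4 decimal places).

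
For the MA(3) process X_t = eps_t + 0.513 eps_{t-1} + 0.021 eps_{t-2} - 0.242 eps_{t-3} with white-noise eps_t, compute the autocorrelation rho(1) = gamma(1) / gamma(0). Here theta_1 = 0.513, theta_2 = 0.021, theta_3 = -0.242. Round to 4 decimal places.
\rho(1) = 0.3923

For an MA(q) process with theta_0 = 1, the autocovariance is
  gamma(k) = sigma^2 * sum_{i=0..q-k} theta_i * theta_{i+k},
and rho(k) = gamma(k) / gamma(0). Sigma^2 cancels.
  numerator   = (1)*(0.513) + (0.513)*(0.021) + (0.021)*(-0.242) = 0.518691.
  denominator = (1)^2 + (0.513)^2 + (0.021)^2 + (-0.242)^2 = 1.322174.
  rho(1) = 0.518691 / 1.322174 = 0.3923.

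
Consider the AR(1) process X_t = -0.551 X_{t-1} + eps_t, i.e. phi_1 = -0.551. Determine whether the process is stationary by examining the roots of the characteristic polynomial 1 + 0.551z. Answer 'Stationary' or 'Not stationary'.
\text{Stationary}

The AR(p) characteristic polynomial is P(z) = 1 + 0.551z.
Stationarity requires all roots to lie outside the unit circle, i.e. |z| > 1 for every root.
This is linear in z: 1 + (0.551) z = 0  =>  z = -1/(0.551) = -1.814882,  |z| = 1.814882.
Moduli of all roots: 1.8149.
All moduli strictly greater than 1? Yes.
Verdict: Stationary.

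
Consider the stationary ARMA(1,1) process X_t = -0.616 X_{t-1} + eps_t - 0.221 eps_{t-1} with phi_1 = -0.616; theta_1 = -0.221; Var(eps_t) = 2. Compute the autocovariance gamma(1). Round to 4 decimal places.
\gamma(1) = -3.0649

Multiply the model equation by X_{t-k} and take expectations. With theta_0 = psi_0 = 1 and psi_j the MA(infinity) weights, this gives
  gamma(k) - sum_i phi_i gamma(k-i) = c_k,
  c_k = sigma^2 * sum_{j=k..q} theta_j psi_{j-k}   (c_k = 0 for k > q),
using gamma(-m) = gamma(m).
psi-weights needed (psi_j = theta_j + sum_i phi_i psi_{j-i}):
  psi_1 = theta_1 + phi_1 = -0.221 + (-0.616) = -0.837
Right-hand sides:
  c_0 = sigma^2 (1 + theta_1 psi_1) = 2 * (1 + (-0.221)(-0.837)) = 2 * 1.184977 = 2.369954
  c_1 = sigma^2 theta_1 = 2 * (-0.221) = -0.442
  c_2 = 0
Equations for k = 0 and k = 1 (AR order 1):
  gamma(0) = phi_1 gamma(1) + c_0
  gamma(1) = phi_1 gamma(0) + c_1
Substituting the second into the first: gamma(0) (1 - phi_1^2) = c_0 + phi_1 c_1, so
  gamma(0) = (c_0 + phi_1 c_1) / (1 - phi_1^2) = (2.369954 + (-0.616)(-0.442)) / (1 - (-0.616)^2) = 2.642226 / 0.620544 = 4.257919.
  gamma(1) = phi_1 gamma(0) + c_1 = (-0.616)(4.257919) + (-0.442) = -3.064878.
Therefore gamma(1) = -3.0649 (to 4 decimal places).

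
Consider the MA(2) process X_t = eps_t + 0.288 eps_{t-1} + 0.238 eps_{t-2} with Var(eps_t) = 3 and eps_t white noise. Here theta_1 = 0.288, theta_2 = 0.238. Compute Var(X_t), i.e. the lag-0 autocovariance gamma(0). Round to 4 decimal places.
\gamma(0) = 3.4188

For an MA(q) process X_t = eps_t + sum_i theta_i eps_{t-i} with
Var(eps_t) = sigma^2, the variance is
  gamma(0) = sigma^2 * (1 + sum_i theta_i^2).
  sum_i theta_i^2 = (0.288)^2 + (0.238)^2 = 0.082944 + 0.056644 = 0.139588.
  gamma(0) = 3 * (1 + 0.139588) = 3 * 1.139588 = 3.418764, which rounds to 3.4188.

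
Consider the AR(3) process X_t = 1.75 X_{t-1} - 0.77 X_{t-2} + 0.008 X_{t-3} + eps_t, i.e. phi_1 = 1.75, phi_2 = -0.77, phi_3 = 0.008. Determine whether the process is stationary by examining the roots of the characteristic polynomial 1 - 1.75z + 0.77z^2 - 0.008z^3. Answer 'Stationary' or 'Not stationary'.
\text{Stationary}

The AR(p) characteristic polynomial is P(z) = 1 - 1.75z + 0.77z^2 - 0.008z^3.
Stationarity requires all roots to lie outside the unit circle, i.e. |z| > 1 for every root.
Degree 3: look for a simple real root z0 first, then factor out (1 - z/z0) and solve the remaining quadratic.
Testing z0 = 1.25: P(1.25) = 1 + (-1.75)(1.25) + (0.77)(1.25)^2 + (-0.008)(1.25)^3
  = 1 + (-2.1875) + (1.203125) + (-0.015625) = 0.  So z_0 = 1.25 is a root, |z_0| = 1.25.
Divide out the factor (1 - 0.8 z) = (1 - z/z0) (since 1/z0 = 0.8):
  P(z) = (1 - 0.8 z)(1 + (-0.95) z + (0.01) z^2)
  [check: z-coef -0.95 - (0.8) = -1.75; z^2-coef 0.01 - (0.8)(-0.95) = 0.77; z^3-coef -(0.8)(0.01) = -0.008.]
Remaining roots from the quadratic factor 1 + (-0.95) z + (0.01) z^2:
  Set 1 + (-0.95) z + (0.01) z^2 = 0, i.e. a z^2 + b z + c = 0 with a = 0.01, b = -0.95, c = 1.
  Discriminant D = b^2 - 4ac = (-0.95)^2 - 4*(0.01)*1 = 0.9025 - (0.04) = 0.8625.
  D >= 0, so the roots are real: z = (-b +/- sqrt(D)) / (2a) = (0.95 +/- 0.928709) / (0.02).
    z_1 = (0.95 + 0.928709) / (0.02) = 93.9354,   |z_1| = 93.9354.
    z_2 = (0.95 - 0.928709) / (0.02) = 1.0646,   |z_2| = 1.0646.
Moduli of all roots: 1.2500, 93.9354, 1.0646.
All moduli strictly greater than 1? Yes.
Verdict: Stationary.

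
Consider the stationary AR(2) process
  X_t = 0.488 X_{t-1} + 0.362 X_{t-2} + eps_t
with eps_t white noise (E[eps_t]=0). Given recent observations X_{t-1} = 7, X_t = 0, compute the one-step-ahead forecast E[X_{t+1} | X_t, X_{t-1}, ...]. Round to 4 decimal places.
E[X_{t+1} \mid \mathcal F_t] = 2.5340

For an AR(p) model X_t = c + sum_i phi_i X_{t-i} + eps_t, the
one-step-ahead conditional mean is
  E[X_{t+1} | X_t, ...] = c + sum_i phi_i X_{t+1-i}.
Substitute known values:
  E[X_{t+1} | ...] = (0.488) * (0) + (0.362) * (7)
                   = 2.5340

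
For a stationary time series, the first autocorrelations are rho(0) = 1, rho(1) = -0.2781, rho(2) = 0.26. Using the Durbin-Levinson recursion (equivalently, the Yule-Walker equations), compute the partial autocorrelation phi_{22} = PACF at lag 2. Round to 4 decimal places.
\phi_{22} = 0.1980

The PACF at lag k is phi_{kk}, the last component of the solution
to the Yule-Walker system G_k phi = r_k where
  (G_k)_{ij} = rho(|i - j|), (r_k)_i = rho(i), i,j = 1..k.
Equivalently, Durbin-Levinson gives phi_{kk} iteratively:
  phi_{11} = rho(1)
  phi_{kk} = [rho(k) - sum_{j=1..k-1} phi_{k-1,j} rho(k-j)]
            / [1 - sum_{j=1..k-1} phi_{k-1,j} rho(j)],
  phi_{k,j} = phi_{k-1,j} - phi_{kk} phi_{k-1,k-j},  j = 1..k-1.
Step k = 1:
  phi_11 = rho(1) = -0.2781.
Step k = 2:
  phi_22 = [rho(2) - phi_11 rho(1)] / [1 - phi_11 rho(1)] = [0.26 - (-0.2781)(-0.2781)] / [1 - (-0.2781)(-0.2781)]
         = 0.18266039 / 0.92266039 = 0.198.
Therefore phi_{22} = 0.1980.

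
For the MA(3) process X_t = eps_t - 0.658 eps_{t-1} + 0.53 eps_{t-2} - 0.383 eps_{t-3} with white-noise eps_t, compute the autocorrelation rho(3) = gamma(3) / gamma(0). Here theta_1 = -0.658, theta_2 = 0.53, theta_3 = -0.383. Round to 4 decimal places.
\rho(3) = -0.2059

For an MA(q) process with theta_0 = 1, the autocovariance is
  gamma(k) = sigma^2 * sum_{i=0..q-k} theta_i * theta_{i+k},
and rho(k) = gamma(k) / gamma(0). Sigma^2 cancels.
  numerator   = (1)*(-0.383) = -0.383.
  denominator = (1)^2 + (-0.658)^2 + (0.53)^2 + (-0.383)^2 = 1.860553.
  rho(3) = -0.383 / 1.860553 = -0.2059.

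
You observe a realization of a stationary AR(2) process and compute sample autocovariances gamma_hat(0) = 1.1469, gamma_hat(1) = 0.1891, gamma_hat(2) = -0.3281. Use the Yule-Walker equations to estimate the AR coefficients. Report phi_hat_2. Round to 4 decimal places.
\hat\phi_{2} = -0.3220

The Yule-Walker equations for an AR(p) process read, in matrix form,
  Gamma_p phi = r_p,   with   (Gamma_p)_{ij} = gamma(|i - j|),
                       (r_p)_i = gamma(i),   i,j = 1..p.
Substitute the sample gammas (Toeplitz matrix and right-hand side of size 2):
  Gamma_p = [[1.1469, 0.1891], [0.1891, 1.1469]]
  r_p     = [0.1891, -0.3281]
Written out:
  1.1469 phi_1 + 0.1891 phi_2 = 0.1891
  0.1891 phi_1 + 1.1469 phi_2 = -0.3281
Solve by Cramer's rule:
  det = gamma(0)^2 - gamma(1)^2 = (1.1469)^2 - (0.1891)^2 = 1.31537961 - 0.03575881 = 1.2796208
  phi_hat_1 = [gamma(1) gamma(0) - gamma(1) gamma(2)] / det = [(0.1891)(1.1469) - (0.1891)(-0.3281)] / 1.2796208 = 0.2789225 / 1.2796208 = 0.218
  phi_hat_2 = [gamma(0) gamma(2) - gamma(1)^2] / det = [(1.1469)(-0.3281) - (0.1891)^2] / 1.2796208 = -0.4120567 / 1.2796208 = -0.322
So phi_hat = [0.2180, -0.3220].
Therefore phi_hat_2 = -0.3220.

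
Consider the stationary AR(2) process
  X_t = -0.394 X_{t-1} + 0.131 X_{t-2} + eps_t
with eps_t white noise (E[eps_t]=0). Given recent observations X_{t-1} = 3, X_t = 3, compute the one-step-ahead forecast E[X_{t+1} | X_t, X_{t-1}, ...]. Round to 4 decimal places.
E[X_{t+1} \mid \mathcal F_t] = -0.7890

For an AR(p) model X_t = c + sum_i phi_i X_{t-i} + eps_t, the
one-step-ahead conditional mean is
  E[X_{t+1} | X_t, ...] = c + sum_i phi_i X_{t+1-i}.
Substitute known values:
  E[X_{t+1} | ...] = (-0.394) * (3) + (0.131) * (3)
                   = -0.7890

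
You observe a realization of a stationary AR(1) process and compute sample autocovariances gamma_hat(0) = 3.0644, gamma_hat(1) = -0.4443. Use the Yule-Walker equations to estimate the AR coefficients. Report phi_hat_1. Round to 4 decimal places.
\hat\phi_{1} = -0.1450

The Yule-Walker equations for an AR(p) process read, in matrix form,
  Gamma_p phi = r_p,   with   (Gamma_p)_{ij} = gamma(|i - j|),
                       (r_p)_i = gamma(i),   i,j = 1..p.
Substitute the sample gammas (Toeplitz matrix and right-hand side of size 1):
  Gamma_p = [[3.0644]]
  r_p     = [-0.4443]
With p = 1 this is the single equation gamma(0) phi_1 = gamma(1):
  phi_hat_1 = gamma(1) / gamma(0) = -0.4443 / 3.0644 = -0.1450.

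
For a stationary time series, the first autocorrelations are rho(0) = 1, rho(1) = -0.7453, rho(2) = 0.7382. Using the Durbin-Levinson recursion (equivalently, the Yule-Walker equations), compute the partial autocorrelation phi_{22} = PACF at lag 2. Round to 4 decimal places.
\phi_{22} = 0.4111

The PACF at lag k is phi_{kk}, the last component of the solution
to the Yule-Walker system G_k phi = r_k where
  (G_k)_{ij} = rho(|i - j|), (r_k)_i = rho(i), i,j = 1..k.
Equivalently, Durbin-Levinson gives phi_{kk} iteratively:
  phi_{11} = rho(1)
  phi_{kk} = [rho(k) - sum_{j=1..k-1} phi_{k-1,j} rho(k-j)]
            / [1 - sum_{j=1..k-1} phi_{k-1,j} rho(j)],
  phi_{k,j} = phi_{k-1,j} - phi_{kk} phi_{k-1,k-j},  j = 1..k-1.
Step k = 1:
  phi_11 = rho(1) = -0.7453.
Step k = 2:
  phi_22 = [rho(2) - phi_11 rho(1)] / [1 - phi_11 rho(1)] = [0.7382 - (-0.7453)(-0.7453)] / [1 - (-0.7453)(-0.7453)]
         = 0.18272791 / 0.44452791 = 0.4111.
Therefore phi_{22} = 0.4111.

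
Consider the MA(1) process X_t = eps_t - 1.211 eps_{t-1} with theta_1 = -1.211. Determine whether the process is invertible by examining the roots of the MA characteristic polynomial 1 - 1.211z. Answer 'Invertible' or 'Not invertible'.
\text{Not invertible}

The MA(q) characteristic polynomial is P(z) = 1 - 1.211z.
Invertibility requires all roots to lie outside the unit circle, i.e. |z| > 1 for every root.
This is linear in z: 1 + (-1.211) z = 0  =>  z = -1/(-1.211) = 0.825764,  |z| = 0.825764.
Moduli of all roots: 0.8258.
All moduli strictly greater than 1? No.
Verdict: Not invertible.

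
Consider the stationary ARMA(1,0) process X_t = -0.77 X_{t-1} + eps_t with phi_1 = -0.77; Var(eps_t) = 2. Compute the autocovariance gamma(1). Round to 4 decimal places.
\gamma(1) = -3.7829

Multiply the model equation by X_{t-k} and take expectations. With theta_0 = psi_0 = 1 and psi_j the MA(infinity) weights, this gives
  gamma(k) - sum_i phi_i gamma(k-i) = c_k,
  c_k = sigma^2 * sum_{j=k..q} theta_j psi_{j-k}   (c_k = 0 for k > q),
using gamma(-m) = gamma(m).
Pure AR (q = 0): c_0 = sigma^2 = 2, c_k = 0 for k >= 1.
Equations for k = 0 and k = 1 (AR order 1):
  gamma(0) = phi_1 gamma(1) + c_0
  gamma(1) = phi_1 gamma(0) + c_1
Substituting the second into the first: gamma(0) (1 - phi_1^2) = c_0 + phi_1 c_1, so
  gamma(0) = c_0 / (1 - phi_1^2) = 2 / (1 - (-0.77)^2) = 2 / 0.4071 = 4.912798.
  gamma(1) = phi_1 gamma(0) = (-0.77)(4.912798) = -3.782854.
Therefore gamma(1) = -3.7829 (to 4 decimal places).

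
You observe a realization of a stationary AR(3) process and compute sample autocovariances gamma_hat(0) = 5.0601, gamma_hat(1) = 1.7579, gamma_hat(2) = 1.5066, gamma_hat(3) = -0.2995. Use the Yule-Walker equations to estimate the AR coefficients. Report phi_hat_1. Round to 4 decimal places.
\hat\phi_{1} = 0.3280

The Yule-Walker equations for an AR(p) process read, in matrix form,
  Gamma_p phi = r_p,   with   (Gamma_p)_{ij} = gamma(|i - j|),
                       (r_p)_i = gamma(i),   i,j = 1..p.
Substitute the sample gammas (Toeplitz matrix and right-hand side of size 3):
  Gamma_p = [[5.0601, 1.7579, 1.5066], [1.7579, 5.0601, 1.7579], [1.5066, 1.7579, 5.0601]]
  r_p     = [1.7579, 1.5066, -0.2995]
Written out (R1..R3):
  (R1) 5.0601 phi_1 + 1.7579 phi_2 + 1.5066 phi_3 = 1.7579
  (R2) 1.7579 phi_1 + 5.0601 phi_2 + 1.7579 phi_3 = 1.5066
  (R3) 1.5066 phi_1 + 1.7579 phi_2 + 5.0601 phi_3 = -0.2995
Gaussian elimination:
  R2 <- R2 - (1.7579/5.0601) R1 = R2 - (0.347404) R1:  4.449398 phi_2 + 1.234501 phi_3 = 0.895898
  R3 <- R3 - (1.5066/5.0601) R1 = R3 - (0.297741) R1:  1.234501 phi_2 + 4.611523 phi_3 = -0.822899
  R3 <- R3 - (1.234501/4.449398) R2 = R3 - (0.277453) R2:  4.269007 phi_3 = -1.071469
Back-substitution:
  phi_hat_3 = -1.071469 / 4.269007 = -0.250988
  phi_hat_2 = (0.895898 - (1.234501)(-0.250988)) / 4.449398 = 0.27099
  phi_hat_1 = (1.7579 - (1.7579)(0.27099) - (1.5066)(-0.250988)) / 5.0601 = 0.327991
So phi_hat = [0.3280, 0.2710, -0.2510].
Therefore phi_hat_1 = 0.3280.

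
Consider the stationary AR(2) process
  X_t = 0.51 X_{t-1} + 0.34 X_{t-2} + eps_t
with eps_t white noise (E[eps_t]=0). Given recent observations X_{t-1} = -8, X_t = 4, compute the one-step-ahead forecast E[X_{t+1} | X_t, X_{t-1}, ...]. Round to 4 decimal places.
E[X_{t+1} \mid \mathcal F_t] = -0.6800

For an AR(p) model X_t = c + sum_i phi_i X_{t-i} + eps_t, the
one-step-ahead conditional mean is
  E[X_{t+1} | X_t, ...] = c + sum_i phi_i X_{t+1-i}.
Substitute known values:
  E[X_{t+1} | ...] = (0.51) * (4) + (0.34) * (-8)
                   = -0.6800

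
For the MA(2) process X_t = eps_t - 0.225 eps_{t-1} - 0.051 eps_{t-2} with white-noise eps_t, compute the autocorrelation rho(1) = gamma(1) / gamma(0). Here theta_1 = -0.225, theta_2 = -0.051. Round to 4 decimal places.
\rho(1) = -0.2027

For an MA(q) process with theta_0 = 1, the autocovariance is
  gamma(k) = sigma^2 * sum_{i=0..q-k} theta_i * theta_{i+k},
and rho(k) = gamma(k) / gamma(0). Sigma^2 cancels.
  numerator   = (1)*(-0.225) + (-0.225)*(-0.051) = -0.213525.
  denominator = (1)^2 + (-0.225)^2 + (-0.051)^2 = 1.053226.
  rho(1) = -0.213525 / 1.053226 = -0.2027.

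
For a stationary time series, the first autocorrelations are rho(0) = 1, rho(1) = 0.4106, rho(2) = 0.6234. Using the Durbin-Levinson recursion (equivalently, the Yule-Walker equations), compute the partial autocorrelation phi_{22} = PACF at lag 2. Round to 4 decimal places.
\phi_{22} = 0.5470

The PACF at lag k is phi_{kk}, the last component of the solution
to the Yule-Walker system G_k phi = r_k where
  (G_k)_{ij} = rho(|i - j|), (r_k)_i = rho(i), i,j = 1..k.
Equivalently, Durbin-Levinson gives phi_{kk} iteratively:
  phi_{11} = rho(1)
  phi_{kk} = [rho(k) - sum_{j=1..k-1} phi_{k-1,j} rho(k-j)]
            / [1 - sum_{j=1..k-1} phi_{k-1,j} rho(j)],
  phi_{k,j} = phi_{k-1,j} - phi_{kk} phi_{k-1,k-j},  j = 1..k-1.
Step k = 1:
  phi_11 = rho(1) = 0.4106.
Step k = 2:
  phi_22 = [rho(2) - phi_11 rho(1)] / [1 - phi_11 rho(1)] = [0.6234 - (0.4106)(0.4106)] / [1 - (0.4106)(0.4106)]
         = 0.45480764 / 0.83140764 = 0.547.
Therefore phi_{22} = 0.5470.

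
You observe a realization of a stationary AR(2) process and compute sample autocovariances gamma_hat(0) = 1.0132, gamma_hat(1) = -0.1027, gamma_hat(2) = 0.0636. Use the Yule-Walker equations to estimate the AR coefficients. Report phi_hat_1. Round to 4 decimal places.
\hat\phi_{1} = -0.0960

The Yule-Walker equations for an AR(p) process read, in matrix form,
  Gamma_p phi = r_p,   with   (Gamma_p)_{ij} = gamma(|i - j|),
                       (r_p)_i = gamma(i),   i,j = 1..p.
Substitute the sample gammas (Toeplitz matrix and right-hand side of size 2):
  Gamma_p = [[1.0132, -0.1027], [-0.1027, 1.0132]]
  r_p     = [-0.1027, 0.0636]
Written out:
  1.0132 phi_1 - 0.1027 phi_2 = -0.1027
  -0.1027 phi_1 + 1.0132 phi_2 = 0.0636
Solve by Cramer's rule:
  det = gamma(0)^2 - gamma(1)^2 = (1.0132)^2 - (-0.1027)^2 = 1.02657424 - 0.01054729 = 1.01602695
  phi_hat_1 = [gamma(1) gamma(0) - gamma(1) gamma(2)] / det = [(-0.1027)(1.0132) - (-0.1027)(0.0636)] / 1.01602695 = -0.09752392 / 1.01602695 = -0.096
  phi_hat_2 = [gamma(0) gamma(2) - gamma(1)^2] / det = [(1.0132)(0.0636) - (-0.1027)^2] / 1.01602695 = 0.05389223 / 1.01602695 = 0.053
So phi_hat = [-0.0960, 0.0530].
Therefore phi_hat_1 = -0.0960.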